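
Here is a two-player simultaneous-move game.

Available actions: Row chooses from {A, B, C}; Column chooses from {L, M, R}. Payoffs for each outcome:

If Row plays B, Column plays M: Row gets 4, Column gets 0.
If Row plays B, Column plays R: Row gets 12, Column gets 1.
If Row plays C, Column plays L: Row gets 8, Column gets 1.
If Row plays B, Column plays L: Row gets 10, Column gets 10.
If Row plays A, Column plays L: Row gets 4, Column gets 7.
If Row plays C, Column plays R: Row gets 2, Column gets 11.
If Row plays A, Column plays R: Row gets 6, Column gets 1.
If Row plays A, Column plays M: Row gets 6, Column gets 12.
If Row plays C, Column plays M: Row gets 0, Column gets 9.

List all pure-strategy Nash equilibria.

(A, M); (B, L)

Row against L: payoffs 4, 10, 8 → best response B.
Row against M: payoffs 6, 4, 0 → best response A.
Row against R: payoffs 6, 12, 2 → best response B.
Column against A: payoffs 7, 12, 1 → best response M.
Column against B: payoffs 10, 0, 1 → best response L.
Column against C: payoffs 1, 9, 11 → best response R.
Mutual best responses: (A, M); (B, L).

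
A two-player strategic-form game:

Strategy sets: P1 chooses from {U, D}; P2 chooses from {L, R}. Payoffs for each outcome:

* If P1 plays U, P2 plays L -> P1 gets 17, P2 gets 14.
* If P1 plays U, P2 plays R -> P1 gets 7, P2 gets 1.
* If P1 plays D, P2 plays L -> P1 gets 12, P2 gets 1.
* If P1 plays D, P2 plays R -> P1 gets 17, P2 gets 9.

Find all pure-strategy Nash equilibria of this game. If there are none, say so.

P1 against L: payoffs 17, 12 → best response U.
P1 against R: payoffs 7, 17 → best response D.
P2 against U: payoffs 14, 1 → best response L.
P2 against D: payoffs 1, 9 → best response R.
Mutual best responses: (U, L); (D, R).

(U, L), (D, R)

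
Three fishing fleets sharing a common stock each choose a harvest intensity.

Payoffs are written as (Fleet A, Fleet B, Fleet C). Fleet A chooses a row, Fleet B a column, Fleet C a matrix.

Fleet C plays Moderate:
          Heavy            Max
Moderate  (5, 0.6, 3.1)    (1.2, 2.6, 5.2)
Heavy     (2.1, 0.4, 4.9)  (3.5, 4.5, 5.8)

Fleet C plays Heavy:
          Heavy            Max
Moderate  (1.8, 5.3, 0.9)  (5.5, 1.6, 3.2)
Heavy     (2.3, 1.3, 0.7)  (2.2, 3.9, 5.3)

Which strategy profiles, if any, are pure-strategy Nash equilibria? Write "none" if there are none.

Mark each player's best response to every combination of opponents' strategies; a profile where every player is best-responding is a pure Nash equilibrium.
Fleet A against (Heavy, Moderate): payoffs 5, 2.1 → best response Moderate.
Fleet A against (Heavy, Heavy): payoffs 1.8, 2.3 → best response Heavy.
Fleet A against (Max, Moderate): payoffs 1.2, 3.5 → best response Heavy.
Fleet A against (Max, Heavy): payoffs 5.5, 2.2 → best response Moderate.
Fleet B against (Moderate, Moderate): payoffs 0.6, 2.6 → best response Max.
Fleet B against (Moderate, Heavy): payoffs 5.3, 1.6 → best response Heavy.
Fleet B against (Heavy, Moderate): payoffs 0.4, 4.5 → best response Max.
Fleet B against (Heavy, Heavy): payoffs 1.3, 3.9 → best response Max.
Fleet C against (Moderate, Heavy): payoffs 3.1, 0.9 → best response Moderate.
Fleet C against (Moderate, Max): payoffs 5.2, 3.2 → best response Moderate.
Fleet C against (Heavy, Heavy): payoffs 4.9, 0.7 → best response Moderate.
Fleet C against (Heavy, Max): payoffs 5.8, 5.3 → best response Moderate.
Mutual best responses: (Heavy, Max, Moderate).

Pure NE: (Heavy, Max, Moderate)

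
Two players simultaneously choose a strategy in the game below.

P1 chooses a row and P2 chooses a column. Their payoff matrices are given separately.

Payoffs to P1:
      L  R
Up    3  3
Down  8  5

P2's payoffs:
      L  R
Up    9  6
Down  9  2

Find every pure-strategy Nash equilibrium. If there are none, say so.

For each player, find the best response to each opponent profile; mutual best responses are the pure NE.
P1 against L: payoffs 3, 8 → best response Down.
P1 against R: payoffs 3, 5 → best response Down.
P2 against Up: payoffs 9, 6 → best response L.
P2 against Down: payoffs 9, 2 → best response L.
Mutual best responses: (Down, L).

Pure NE: (Down, L)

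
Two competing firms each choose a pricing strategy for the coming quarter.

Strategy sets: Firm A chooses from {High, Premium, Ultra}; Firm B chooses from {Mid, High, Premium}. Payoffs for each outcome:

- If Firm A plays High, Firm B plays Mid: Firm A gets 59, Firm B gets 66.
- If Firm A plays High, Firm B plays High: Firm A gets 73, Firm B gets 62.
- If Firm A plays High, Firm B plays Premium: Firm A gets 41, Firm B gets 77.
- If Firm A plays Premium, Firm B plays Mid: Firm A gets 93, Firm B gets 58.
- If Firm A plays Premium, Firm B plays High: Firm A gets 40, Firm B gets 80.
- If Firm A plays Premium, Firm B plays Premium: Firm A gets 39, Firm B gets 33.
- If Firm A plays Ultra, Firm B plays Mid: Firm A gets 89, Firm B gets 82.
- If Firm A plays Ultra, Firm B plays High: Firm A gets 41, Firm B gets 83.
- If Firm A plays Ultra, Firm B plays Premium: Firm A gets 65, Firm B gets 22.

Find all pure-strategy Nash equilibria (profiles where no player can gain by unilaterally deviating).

Firm A against Mid: payoffs 59, 93, 89 → best response Premium.
Firm A against High: payoffs 73, 40, 41 → best response High.
Firm A against Premium: payoffs 41, 39, 65 → best response Ultra.
Firm B against High: payoffs 66, 62, 77 → best response Premium.
Firm B against Premium: payoffs 58, 80, 33 → best response High.
Firm B against Ultra: payoffs 82, 83, 22 → best response High.
No profile is a mutual best response for all players.

none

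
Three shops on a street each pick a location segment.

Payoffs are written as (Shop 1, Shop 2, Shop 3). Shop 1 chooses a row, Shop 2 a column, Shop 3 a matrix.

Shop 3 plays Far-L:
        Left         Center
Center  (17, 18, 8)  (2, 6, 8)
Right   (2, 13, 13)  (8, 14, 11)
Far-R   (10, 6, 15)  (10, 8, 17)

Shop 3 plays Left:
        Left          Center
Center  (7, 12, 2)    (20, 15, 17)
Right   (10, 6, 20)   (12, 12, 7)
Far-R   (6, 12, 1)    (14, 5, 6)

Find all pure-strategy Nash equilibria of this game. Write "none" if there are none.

For each strategy profile, look for a profitable unilateral deviation.
(Center, Left, Far-L): Shop 1 gets 17, best alternative 10; Shop 2 gets 18, best alternative 6; Shop 3 gets 8, best alternative 2. No profitable deviation — NE.
(Center, Left, Left): Shop 1 can switch to Right (7 → 10). Not NE.
(Center, Center, Far-L): Shop 1 can switch to Right (2 → 8). Not NE.
(Center, Center, Left): Shop 1 gets 20, best alternative 14; Shop 2 gets 15, best alternative 12; Shop 3 gets 17, best alternative 8. No profitable deviation — NE.
(Right, Left, Far-L): Shop 1 can switch to Center (2 → 17). Not NE.
(Right, Left, Left): Shop 2 can switch to Center (6 → 12). Not NE.
(Right, Center, Far-L): Shop 1 can switch to Far-R (8 → 10). Not NE.
(Right, Center, Left): Shop 1 can switch to Center (12 → 20). Not NE.
(Far-R, Left, Far-L): Shop 1 can switch to Center (10 → 17). Not NE.
(Far-R, Left, Left): Shop 1 can switch to Center (6 → 7). Not NE.
(Far-R, Center, Far-L): Shop 1 gets 10, best alternative 8; Shop 2 gets 8, best alternative 6; Shop 3 gets 17, best alternative 6. No profitable deviation — NE.
(The remaining 1 profile has a profitable deviation by the same check.)

The pure Nash equilibria are (Center, Left, Far-L), (Center, Center, Left), (Far-R, Center, Far-L).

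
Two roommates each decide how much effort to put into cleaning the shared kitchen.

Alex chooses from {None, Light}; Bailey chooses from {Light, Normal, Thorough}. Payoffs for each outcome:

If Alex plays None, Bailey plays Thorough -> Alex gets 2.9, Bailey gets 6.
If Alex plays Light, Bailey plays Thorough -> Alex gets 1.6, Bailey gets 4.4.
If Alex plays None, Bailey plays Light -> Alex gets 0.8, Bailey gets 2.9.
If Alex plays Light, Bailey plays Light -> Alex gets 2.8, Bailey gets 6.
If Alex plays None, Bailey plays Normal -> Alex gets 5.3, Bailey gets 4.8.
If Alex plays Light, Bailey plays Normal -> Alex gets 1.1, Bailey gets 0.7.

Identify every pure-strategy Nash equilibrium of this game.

(None, Light): Alex can switch to Light (0.8 → 2.8). Not NE.
(None, Normal): Bailey can switch to Thorough (4.8 → 6). Not NE.
(None, Thorough): Alex gets 2.9, best alternative 1.6; Bailey gets 6, best alternative 4.8. No profitable deviation — NE.
(Light, Light): Alex gets 2.8, best alternative 0.8; Bailey gets 6, best alternative 4.4. No profitable deviation — NE.
(Light, Normal): Alex can switch to None (1.1 → 5.3). Not NE.
(Light, Thorough): Alex can switch to None (1.6 → 2.9). Not NE.

The pure Nash equilibria are (None, Thorough), (Light, Light).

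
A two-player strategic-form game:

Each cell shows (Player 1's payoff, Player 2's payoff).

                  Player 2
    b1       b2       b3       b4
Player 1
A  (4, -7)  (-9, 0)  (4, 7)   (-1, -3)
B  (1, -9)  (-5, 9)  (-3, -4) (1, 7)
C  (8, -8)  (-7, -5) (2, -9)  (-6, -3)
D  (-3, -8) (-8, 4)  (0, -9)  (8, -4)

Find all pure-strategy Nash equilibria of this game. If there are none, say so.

(A, b3); (B, b2)

(A, b1): Player 1 can switch to C (4 → 8). Not NE.
(A, b2): Player 1 can switch to B (-9 → -5). Not NE.
(A, b3): Player 1 gets 4, best alternative 2; Player 2 gets 7, best alternative 0. No profitable deviation — NE.
(A, b4): Player 1 can switch to B (-1 → 1). Not NE.
(B, b1): Player 1 can switch to A (1 → 4). Not NE.
(B, b2): Player 1 gets -5, best alternative -7; Player 2 gets 9, best alternative 7. No profitable deviation — NE.
(B, b3): Player 1 can switch to A (-3 → 4). Not NE.
(B, b4): Player 1 can switch to D (1 → 8). Not NE.
(C, b1): Player 2 can switch to b2 (-8 → -5). Not NE.
(C, b2): Player 1 can switch to B (-7 → -5). Not NE.
(The remaining 6 profiles each have a profitable deviation by the same check.)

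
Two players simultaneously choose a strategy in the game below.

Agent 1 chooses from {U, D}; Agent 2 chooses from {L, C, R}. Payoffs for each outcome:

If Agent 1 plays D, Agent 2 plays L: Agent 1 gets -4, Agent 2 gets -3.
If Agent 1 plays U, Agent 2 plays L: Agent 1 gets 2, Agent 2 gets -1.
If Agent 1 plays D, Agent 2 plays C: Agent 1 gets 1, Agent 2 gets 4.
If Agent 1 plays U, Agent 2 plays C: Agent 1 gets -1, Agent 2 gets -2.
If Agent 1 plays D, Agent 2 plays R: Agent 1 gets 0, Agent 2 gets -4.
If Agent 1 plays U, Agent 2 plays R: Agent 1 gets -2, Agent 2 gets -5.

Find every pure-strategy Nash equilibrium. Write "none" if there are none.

(U, L): Agent 1 gets 2, best alternative -4; Agent 2 gets -1, best alternative -2. No profitable deviation — NE.
(U, C): Agent 1 can switch to D (-1 → 1). Not NE.
(U, R): Agent 1 can switch to D (-2 → 0). Not NE.
(D, L): Agent 1 can switch to U (-4 → 2). Not NE.
(D, C): Agent 1 gets 1, best alternative -1; Agent 2 gets 4, best alternative -3. No profitable deviation — NE.
(D, R): Agent 2 can switch to L (-4 → -3). Not NE.

Pure-strategy Nash equilibria: (U, L) and (D, C)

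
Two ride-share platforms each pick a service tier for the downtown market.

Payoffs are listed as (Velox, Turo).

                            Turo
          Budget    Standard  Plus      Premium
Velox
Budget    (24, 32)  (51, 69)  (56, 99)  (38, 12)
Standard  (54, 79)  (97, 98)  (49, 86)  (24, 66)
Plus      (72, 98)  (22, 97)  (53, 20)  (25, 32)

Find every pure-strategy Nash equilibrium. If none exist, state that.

Velox against Budget: payoffs 24, 54, 72 → best response Plus.
Velox against Standard: payoffs 51, 97, 22 → best response Standard.
Velox against Plus: payoffs 56, 49, 53 → best response Budget.
Velox against Premium: payoffs 38, 24, 25 → best response Budget.
Turo against Budget: payoffs 32, 69, 99, 12 → best response Plus.
Turo against Standard: payoffs 79, 98, 86, 66 → best response Standard.
Turo against Plus: payoffs 98, 97, 20, 32 → best response Budget.
Mutual best responses: (Budget, Plus); (Standard, Standard); (Plus, Budget).

(Budget, Plus); (Standard, Standard); (Plus, Budget)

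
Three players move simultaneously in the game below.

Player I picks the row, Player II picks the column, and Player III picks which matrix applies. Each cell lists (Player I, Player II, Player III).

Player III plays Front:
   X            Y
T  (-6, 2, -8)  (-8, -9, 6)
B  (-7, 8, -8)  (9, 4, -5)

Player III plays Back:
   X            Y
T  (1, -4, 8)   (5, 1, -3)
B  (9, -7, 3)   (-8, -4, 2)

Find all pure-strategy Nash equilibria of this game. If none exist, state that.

This game has no pure Nash equilibrium.

For each strategy profile, look for a profitable unilateral deviation.
(T, X, Front): Player III can switch to Back (-8 → 8). Not NE.
(T, X, Back): Player I can switch to B (1 → 9). Not NE.
(T, Y, Front): Player I can switch to B (-8 → 9). Not NE.
(T, Y, Back): Player III can switch to Front (-3 → 6). Not NE.
(B, X, Front): Player I can switch to T (-7 → -6). Not NE.
(B, X, Back): Player II can switch to Y (-7 → -4). Not NE.
(B, Y, Front): Player II can switch to X (4 → 8). Not NE.
(B, Y, Back): Player I can switch to T (-8 → 5). Not NE.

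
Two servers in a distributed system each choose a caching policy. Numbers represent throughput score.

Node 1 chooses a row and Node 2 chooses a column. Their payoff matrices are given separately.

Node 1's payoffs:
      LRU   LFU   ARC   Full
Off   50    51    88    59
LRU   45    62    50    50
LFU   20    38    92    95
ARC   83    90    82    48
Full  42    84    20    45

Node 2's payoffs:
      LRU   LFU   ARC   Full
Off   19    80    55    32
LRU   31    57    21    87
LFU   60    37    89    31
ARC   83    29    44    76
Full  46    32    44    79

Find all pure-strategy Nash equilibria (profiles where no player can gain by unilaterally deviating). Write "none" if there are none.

For each player, find the best response to each opponent profile; mutual best responses are the pure NE.
Node 1 against LRU: payoffs 50, 45, 20, 83, 42 → best response ARC.
Node 1 against LFU: payoffs 51, 62, 38, 90, 84 → best response ARC.
Node 1 against ARC: payoffs 88, 50, 92, 82, 20 → best response LFU.
Node 1 against Full: payoffs 59, 50, 95, 48, 45 → best response LFU.
Node 2 against Off: payoffs 19, 80, 55, 32 → best response LFU.
Node 2 against LRU: payoffs 31, 57, 21, 87 → best response Full.
Node 2 against LFU: payoffs 60, 37, 89, 31 → best response ARC.
Node 2 against ARC: payoffs 83, 29, 44, 76 → best response LRU.
Node 2 against Full: payoffs 46, 32, 44, 79 → best response Full.
Mutual best responses: (LFU, ARC); (ARC, LRU).

(LFU, ARC); (ARC, LRU)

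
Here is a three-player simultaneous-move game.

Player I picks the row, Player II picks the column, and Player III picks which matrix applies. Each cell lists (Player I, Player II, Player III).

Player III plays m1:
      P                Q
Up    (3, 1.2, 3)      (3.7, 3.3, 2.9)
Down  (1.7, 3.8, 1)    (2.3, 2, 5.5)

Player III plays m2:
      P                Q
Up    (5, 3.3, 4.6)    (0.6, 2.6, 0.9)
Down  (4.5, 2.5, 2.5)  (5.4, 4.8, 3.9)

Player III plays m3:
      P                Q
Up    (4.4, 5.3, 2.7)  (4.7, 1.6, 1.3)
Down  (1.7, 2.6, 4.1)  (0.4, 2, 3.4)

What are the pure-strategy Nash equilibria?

(Up, P, m1): Player II can switch to Q (1.2 → 3.3). Not NE.
(Up, P, m2): Player I gets 5, best alternative 4.5; Player II gets 3.3, best alternative 2.6; Player III gets 4.6, best alternative 3. No profitable deviation — NE.
(Up, P, m3): Player III can switch to m1 (2.7 → 3). Not NE.
(Up, Q, m1): Player I gets 3.7, best alternative 2.3; Player II gets 3.3, best alternative 1.2; Player III gets 2.9, best alternative 1.3. No profitable deviation — NE.
(Up, Q, m2): Player I can switch to Down (0.6 → 5.4). Not NE.
(Up, Q, m3): Player II can switch to P (1.6 → 5.3). Not NE.
(Down, P, m1): Player I can switch to Up (1.7 → 3). Not NE.
(Down, P, m2): Player I can switch to Up (4.5 → 5). Not NE.
(Down, P, m3): Player I can switch to Up (1.7 → 4.4). Not NE.
(Down, Q, m1): Player I can switch to Up (2.3 → 3.7). Not NE.
(The remaining 2 profiles each have a profitable deviation by the same check.)

Pure-strategy Nash equilibria: (Up, P, m2); (Up, Q, m1)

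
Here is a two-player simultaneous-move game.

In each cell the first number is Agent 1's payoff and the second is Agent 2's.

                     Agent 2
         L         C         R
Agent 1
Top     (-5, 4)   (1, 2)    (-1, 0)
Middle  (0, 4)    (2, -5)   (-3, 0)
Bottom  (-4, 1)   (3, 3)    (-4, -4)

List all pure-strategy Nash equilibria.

(Top, L): Agent 1 can switch to Middle (-5 → 0). Not NE.
(Top, C): Agent 1 can switch to Middle (1 → 2). Not NE.
(Top, R): Agent 2 can switch to L (0 → 4). Not NE.
(Middle, L): Agent 1 gets 0, best alternative -4; Agent 2 gets 4, best alternative 0. No profitable deviation — NE.
(Middle, C): Agent 1 can switch to Bottom (2 → 3). Not NE.
(Middle, R): Agent 1 can switch to Top (-3 → -1). Not NE.
(Bottom, L): Agent 1 can switch to Middle (-4 → 0). Not NE.
(Bottom, C): Agent 1 gets 3, best alternative 2; Agent 2 gets 3, best alternative 1. No profitable deviation — NE.
(Bottom, R): Agent 1 can switch to Top (-4 → -1). Not NE.

(Middle, L); (Bottom, C)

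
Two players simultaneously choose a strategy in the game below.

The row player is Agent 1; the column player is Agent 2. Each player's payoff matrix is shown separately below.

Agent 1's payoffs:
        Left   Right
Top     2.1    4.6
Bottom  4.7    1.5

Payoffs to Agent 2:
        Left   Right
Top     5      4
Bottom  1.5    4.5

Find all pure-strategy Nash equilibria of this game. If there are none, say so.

This game has no pure Nash equilibrium.

Mark each player's best response to every combination of opponents' strategies; a profile where every player is best-responding is a pure Nash equilibrium.
Agent 1 against Left: payoffs 2.1, 4.7 → best response Bottom.
Agent 1 against Right: payoffs 4.6, 1.5 → best response Top.
Agent 2 against Top: payoffs 5, 4 → best response Left.
Agent 2 against Bottom: payoffs 1.5, 4.5 → best response Right.
No profile is a mutual best response for all players.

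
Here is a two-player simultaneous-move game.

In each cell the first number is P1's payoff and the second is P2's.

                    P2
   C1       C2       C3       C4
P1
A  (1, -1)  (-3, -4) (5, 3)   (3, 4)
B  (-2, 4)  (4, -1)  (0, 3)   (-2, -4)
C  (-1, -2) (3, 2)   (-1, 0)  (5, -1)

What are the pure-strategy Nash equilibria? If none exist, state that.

P1 against C1: payoffs 1, -2, -1 → best response A.
P1 against C2: payoffs -3, 4, 3 → best response B.
P1 against C3: payoffs 5, 0, -1 → best response A.
P1 against C4: payoffs 3, -2, 5 → best response C.
P2 against A: payoffs -1, -4, 3, 4 → best response C4.
P2 against B: payoffs 4, -1, 3, -4 → best response C1.
P2 against C: payoffs -2, 2, 0, -1 → best response C2.
No profile is a mutual best response for all players.

none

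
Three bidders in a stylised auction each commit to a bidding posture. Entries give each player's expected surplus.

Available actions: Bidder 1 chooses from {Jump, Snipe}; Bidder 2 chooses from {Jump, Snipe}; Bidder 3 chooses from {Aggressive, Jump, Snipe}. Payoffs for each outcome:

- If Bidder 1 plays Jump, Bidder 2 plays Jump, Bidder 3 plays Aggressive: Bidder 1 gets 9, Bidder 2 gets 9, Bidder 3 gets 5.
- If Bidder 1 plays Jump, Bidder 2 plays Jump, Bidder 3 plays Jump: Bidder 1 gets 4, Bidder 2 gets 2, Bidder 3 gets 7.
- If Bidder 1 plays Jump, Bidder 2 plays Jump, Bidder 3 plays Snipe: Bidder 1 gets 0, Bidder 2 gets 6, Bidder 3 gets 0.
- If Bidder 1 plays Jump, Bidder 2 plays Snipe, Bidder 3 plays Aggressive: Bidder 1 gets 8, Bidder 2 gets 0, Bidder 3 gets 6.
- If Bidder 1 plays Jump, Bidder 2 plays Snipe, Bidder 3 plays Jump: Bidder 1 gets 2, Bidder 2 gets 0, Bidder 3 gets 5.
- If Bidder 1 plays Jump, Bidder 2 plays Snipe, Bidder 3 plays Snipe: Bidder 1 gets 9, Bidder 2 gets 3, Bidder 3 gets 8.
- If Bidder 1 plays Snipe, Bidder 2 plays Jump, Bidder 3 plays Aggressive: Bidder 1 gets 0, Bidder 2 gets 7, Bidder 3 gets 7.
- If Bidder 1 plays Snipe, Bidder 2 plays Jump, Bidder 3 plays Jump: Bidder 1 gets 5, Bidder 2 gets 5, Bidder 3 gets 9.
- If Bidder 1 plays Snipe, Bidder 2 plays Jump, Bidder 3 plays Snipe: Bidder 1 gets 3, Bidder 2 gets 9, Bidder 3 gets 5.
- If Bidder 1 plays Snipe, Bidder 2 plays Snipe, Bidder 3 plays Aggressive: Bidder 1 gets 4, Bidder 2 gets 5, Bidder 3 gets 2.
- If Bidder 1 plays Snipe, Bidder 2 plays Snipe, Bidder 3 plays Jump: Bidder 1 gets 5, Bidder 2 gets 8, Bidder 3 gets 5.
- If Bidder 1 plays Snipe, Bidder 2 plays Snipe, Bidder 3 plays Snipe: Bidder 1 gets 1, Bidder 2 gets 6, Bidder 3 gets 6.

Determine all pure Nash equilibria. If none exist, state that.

No pure-strategy Nash equilibrium.

Check each profile: it is a Nash equilibrium iff no player can strictly gain by switching unilaterally.
(Jump, Jump, Aggressive): Bidder 3 can switch to Jump (5 → 7). Not NE.
(Jump, Jump, Jump): Bidder 1 can switch to Snipe (4 → 5). Not NE.
(Jump, Jump, Snipe): Bidder 1 can switch to Snipe (0 → 3). Not NE.
(Jump, Snipe, Aggressive): Bidder 2 can switch to Jump (0 → 9). Not NE.
(Jump, Snipe, Jump): Bidder 1 can switch to Snipe (2 → 5). Not NE.
(Jump, Snipe, Snipe): Bidder 2 can switch to Jump (3 → 6). Not NE.
(Snipe, Jump, Aggressive): Bidder 1 can switch to Jump (0 → 9). Not NE.
(Snipe, Jump, Jump): Bidder 2 can switch to Snipe (5 → 8). Not NE.
(Snipe, Jump, Snipe): Bidder 3 can switch to Aggressive (5 → 7). Not NE.
(Snipe, Snipe, Aggressive): Bidder 1 can switch to Jump (4 → 8). Not NE.
(The remaining 2 profiles each have a profitable deviation by the same check.)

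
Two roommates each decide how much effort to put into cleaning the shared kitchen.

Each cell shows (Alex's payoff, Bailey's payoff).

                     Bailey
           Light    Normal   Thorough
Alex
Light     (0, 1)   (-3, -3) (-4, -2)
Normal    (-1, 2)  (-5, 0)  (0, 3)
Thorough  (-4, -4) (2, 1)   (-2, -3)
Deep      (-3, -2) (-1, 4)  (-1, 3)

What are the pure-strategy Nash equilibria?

Check each profile: it is a Nash equilibrium iff no player can strictly gain by switching unilaterally.
(Light, Light): Alex gets 0, best alternative -1; Bailey gets 1, best alternative -2. No profitable deviation — NE.
(Light, Normal): Alex can switch to Thorough (-3 → 2). Not NE.
(Light, Thorough): Alex can switch to Normal (-4 → 0). Not NE.
(Normal, Light): Alex can switch to Light (-1 → 0). Not NE.
(Normal, Normal): Alex can switch to Light (-5 → -3). Not NE.
(Normal, Thorough): Alex gets 0, best alternative -1; Bailey gets 3, best alternative 2. No profitable deviation — NE.
(Thorough, Light): Alex can switch to Light (-4 → 0). Not NE.
(Thorough, Normal): Alex gets 2, best alternative -1; Bailey gets 1, best alternative -3. No profitable deviation — NE.
(Thorough, Thorough): Alex can switch to Normal (-2 → 0). Not NE.
(Deep, Light): Alex can switch to Light (-3 → 0). Not NE.
(Deep, Normal): Alex can switch to Thorough (-1 → 2). Not NE.
(Deep, Thorough): Alex can switch to Normal (-1 → 0). Not NE.

Pure-strategy Nash equilibria: (Light, Light); (Normal, Thorough); (Thorough, Normal)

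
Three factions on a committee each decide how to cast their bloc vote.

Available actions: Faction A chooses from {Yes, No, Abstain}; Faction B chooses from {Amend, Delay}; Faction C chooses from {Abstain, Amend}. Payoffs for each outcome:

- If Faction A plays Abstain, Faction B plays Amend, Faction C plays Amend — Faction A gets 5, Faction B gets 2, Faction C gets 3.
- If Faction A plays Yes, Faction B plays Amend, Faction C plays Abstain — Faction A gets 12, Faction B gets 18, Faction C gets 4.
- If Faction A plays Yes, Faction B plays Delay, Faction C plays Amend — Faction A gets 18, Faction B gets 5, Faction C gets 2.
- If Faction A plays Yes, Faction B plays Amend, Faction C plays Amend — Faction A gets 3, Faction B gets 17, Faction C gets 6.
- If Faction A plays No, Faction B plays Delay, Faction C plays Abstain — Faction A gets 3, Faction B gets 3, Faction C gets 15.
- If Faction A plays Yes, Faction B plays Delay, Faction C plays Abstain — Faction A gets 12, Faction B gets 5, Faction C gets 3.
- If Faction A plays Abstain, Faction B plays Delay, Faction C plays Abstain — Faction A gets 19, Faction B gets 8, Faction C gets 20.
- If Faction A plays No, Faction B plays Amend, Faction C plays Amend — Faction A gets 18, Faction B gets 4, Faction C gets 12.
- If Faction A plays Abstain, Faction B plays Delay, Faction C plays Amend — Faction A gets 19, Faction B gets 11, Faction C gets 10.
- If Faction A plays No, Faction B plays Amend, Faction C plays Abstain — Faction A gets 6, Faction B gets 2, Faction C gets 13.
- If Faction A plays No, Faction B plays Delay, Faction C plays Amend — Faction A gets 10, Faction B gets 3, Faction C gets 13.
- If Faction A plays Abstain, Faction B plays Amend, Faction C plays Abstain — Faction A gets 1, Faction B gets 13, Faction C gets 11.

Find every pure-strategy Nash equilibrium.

There is no pure-strategy Nash equilibrium.

Faction A against (Amend, Abstain): payoffs 12, 6, 1 → best response Yes.
Faction A against (Amend, Amend): payoffs 3, 18, 5 → best response No.
Faction A against (Delay, Abstain): payoffs 12, 3, 19 → best response Abstain.
Faction A against (Delay, Amend): payoffs 18, 10, 19 → best response Abstain.
Faction B against (Yes, Abstain): payoffs 18, 5 → best response Amend.
Faction B against (Yes, Amend): payoffs 17, 5 → best response Amend.
Faction B against (No, Abstain): payoffs 2, 3 → best response Delay.
Faction B against (No, Amend): payoffs 4, 3 → best response Amend.
Faction B against (Abstain, Abstain): payoffs 13, 8 → best response Amend.
Faction B against (Abstain, Amend): payoffs 2, 11 → best response Delay.
Faction C against (Yes, Amend): payoffs 4, 6 → best response Amend.
Faction C against (Yes, Delay): payoffs 3, 2 → best response Abstain.
Faction C against (No, Amend): payoffs 13, 12 → best response Abstain.
Faction C against (No, Delay): payoffs 15, 13 → best response Abstain.
Faction C against (Abstain, Amend): payoffs 11, 3 → best response Abstain.
Faction C against (Abstain, Delay): payoffs 20, 10 → best response Abstain.
No profile is a mutual best response for all players.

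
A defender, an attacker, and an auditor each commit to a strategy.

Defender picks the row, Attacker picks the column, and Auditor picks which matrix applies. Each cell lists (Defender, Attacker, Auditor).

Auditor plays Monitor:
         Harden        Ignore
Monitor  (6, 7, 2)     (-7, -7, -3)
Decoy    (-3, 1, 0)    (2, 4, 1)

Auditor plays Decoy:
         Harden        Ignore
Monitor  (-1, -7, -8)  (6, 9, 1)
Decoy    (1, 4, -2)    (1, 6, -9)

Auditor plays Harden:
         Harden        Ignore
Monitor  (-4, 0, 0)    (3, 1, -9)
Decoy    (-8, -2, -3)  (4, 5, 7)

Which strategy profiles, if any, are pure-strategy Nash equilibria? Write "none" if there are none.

Pure-strategy Nash equilibria: (Monitor, Harden, Monitor), (Monitor, Ignore, Decoy), (Decoy, Ignore, Harden)

Defender against (Harden, Monitor): payoffs 6, -3 → best response Monitor.
Defender against (Harden, Decoy): payoffs -1, 1 → best response Decoy.
Defender against (Harden, Harden): payoffs -4, -8 → best response Monitor.
Defender against (Ignore, Monitor): payoffs -7, 2 → best response Decoy.
Defender against (Ignore, Decoy): payoffs 6, 1 → best response Monitor.
Defender against (Ignore, Harden): payoffs 3, 4 → best response Decoy.
Attacker against (Monitor, Monitor): payoffs 7, -7 → best response Harden.
Attacker against (Monitor, Decoy): payoffs -7, 9 → best response Ignore.
Attacker against (Monitor, Harden): payoffs 0, 1 → best response Ignore.
Attacker against (Decoy, Monitor): payoffs 1, 4 → best response Ignore.
Attacker against (Decoy, Decoy): payoffs 4, 6 → best response Ignore.
Attacker against (Decoy, Harden): payoffs -2, 5 → best response Ignore.
Auditor against (Monitor, Harden): payoffs 2, -8, 0 → best response Monitor.
Auditor against (Monitor, Ignore): payoffs -3, 1, -9 → best response Decoy.
Auditor against (Decoy, Harden): payoffs 0, -2, -3 → best response Monitor.
Auditor against (Decoy, Ignore): payoffs 1, -9, 7 → best response Harden.
Mutual best responses: (Monitor, Harden, Monitor); (Monitor, Ignore, Decoy); (Decoy, Ignore, Harden).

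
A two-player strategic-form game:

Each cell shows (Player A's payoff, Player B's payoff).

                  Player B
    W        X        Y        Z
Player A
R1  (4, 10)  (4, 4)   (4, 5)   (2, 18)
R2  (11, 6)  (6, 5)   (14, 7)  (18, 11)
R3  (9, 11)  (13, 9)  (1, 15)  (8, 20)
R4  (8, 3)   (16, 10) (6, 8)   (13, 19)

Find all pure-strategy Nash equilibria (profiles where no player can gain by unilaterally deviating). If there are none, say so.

(R1, W): Player A can switch to R2 (4 → 11). Not NE.
(R1, X): Player A can switch to R2 (4 → 6). Not NE.
(R1, Y): Player A can switch to R2 (4 → 14). Not NE.
(R1, Z): Player A can switch to R2 (2 → 18). Not NE.
(R2, W): Player B can switch to Y (6 → 7). Not NE.
(R2, X): Player A can switch to R3 (6 → 13). Not NE.
(R2, Y): Player B can switch to Z (7 → 11). Not NE.
(R2, Z): Player A gets 18, best alternative 13; Player B gets 11, best alternative 7. No profitable deviation — NE.
(R3, W): Player A can switch to R2 (9 → 11). Not NE.
(R3, X): Player A can switch to R4 (13 → 16). Not NE.
(R3, Y): Player A can switch to R1 (1 → 4). Not NE.
(R3, Z): Player A can switch to R2 (8 → 18). Not NE.
(R4, W): Player A can switch to R2 (8 → 11). Not NE.
(The remaining 3 profiles each have a profitable deviation by the same check.)

The unique pure-strategy Nash equilibrium is (R2, Z).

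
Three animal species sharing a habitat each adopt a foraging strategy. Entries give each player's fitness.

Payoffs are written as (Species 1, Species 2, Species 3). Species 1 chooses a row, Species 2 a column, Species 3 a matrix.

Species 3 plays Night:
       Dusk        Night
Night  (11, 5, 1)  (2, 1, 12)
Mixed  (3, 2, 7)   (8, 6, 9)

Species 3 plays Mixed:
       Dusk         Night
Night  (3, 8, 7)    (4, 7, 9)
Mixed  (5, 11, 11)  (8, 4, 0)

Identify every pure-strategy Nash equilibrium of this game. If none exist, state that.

Mark each player's best response to every combination of opponents' strategies; a profile where every player is best-responding is a pure Nash equilibrium.
Species 1 against (Dusk, Night): payoffs 11, 3 → best response Night.
Species 1 against (Dusk, Mixed): payoffs 3, 5 → best response Mixed.
Species 1 against (Night, Night): payoffs 2, 8 → best response Mixed.
Species 1 against (Night, Mixed): payoffs 4, 8 → best response Mixed.
Species 2 against (Night, Night): payoffs 5, 1 → best response Dusk.
Species 2 against (Night, Mixed): payoffs 8, 7 → best response Dusk.
Species 2 against (Mixed, Night): payoffs 2, 6 → best response Night.
Species 2 against (Mixed, Mixed): payoffs 11, 4 → best response Dusk.
Species 3 against (Night, Dusk): payoffs 1, 7 → best response Mixed.
Species 3 against (Night, Night): payoffs 12, 9 → best response Night.
Species 3 against (Mixed, Dusk): payoffs 7, 11 → best response Mixed.
Species 3 against (Mixed, Night): payoffs 9, 0 → best response Night.
Mutual best responses: (Mixed, Dusk, Mixed); (Mixed, Night, Night).

(Mixed, Dusk, Mixed) and (Mixed, Night, Night)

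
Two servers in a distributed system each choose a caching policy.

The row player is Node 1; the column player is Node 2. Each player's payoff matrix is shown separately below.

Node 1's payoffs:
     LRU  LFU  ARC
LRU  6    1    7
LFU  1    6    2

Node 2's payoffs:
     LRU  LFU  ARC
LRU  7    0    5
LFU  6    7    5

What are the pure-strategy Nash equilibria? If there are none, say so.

For each strategy profile, look for a profitable unilateral deviation.
(LRU, LRU): Node 1 gets 6, best alternative 1; Node 2 gets 7, best alternative 5. No profitable deviation — NE.
(LRU, LFU): Node 1 can switch to LFU (1 → 6). Not NE.
(LRU, ARC): Node 2 can switch to LRU (5 → 7). Not NE.
(LFU, LRU): Node 1 can switch to LRU (1 → 6). Not NE.
(LFU, LFU): Node 1 gets 6, best alternative 1; Node 2 gets 7, best alternative 6. No profitable deviation — NE.
(LFU, ARC): Node 1 can switch to LRU (2 → 7). Not NE.

The pure Nash equilibria are (LRU, LRU) and (LFU, LFU).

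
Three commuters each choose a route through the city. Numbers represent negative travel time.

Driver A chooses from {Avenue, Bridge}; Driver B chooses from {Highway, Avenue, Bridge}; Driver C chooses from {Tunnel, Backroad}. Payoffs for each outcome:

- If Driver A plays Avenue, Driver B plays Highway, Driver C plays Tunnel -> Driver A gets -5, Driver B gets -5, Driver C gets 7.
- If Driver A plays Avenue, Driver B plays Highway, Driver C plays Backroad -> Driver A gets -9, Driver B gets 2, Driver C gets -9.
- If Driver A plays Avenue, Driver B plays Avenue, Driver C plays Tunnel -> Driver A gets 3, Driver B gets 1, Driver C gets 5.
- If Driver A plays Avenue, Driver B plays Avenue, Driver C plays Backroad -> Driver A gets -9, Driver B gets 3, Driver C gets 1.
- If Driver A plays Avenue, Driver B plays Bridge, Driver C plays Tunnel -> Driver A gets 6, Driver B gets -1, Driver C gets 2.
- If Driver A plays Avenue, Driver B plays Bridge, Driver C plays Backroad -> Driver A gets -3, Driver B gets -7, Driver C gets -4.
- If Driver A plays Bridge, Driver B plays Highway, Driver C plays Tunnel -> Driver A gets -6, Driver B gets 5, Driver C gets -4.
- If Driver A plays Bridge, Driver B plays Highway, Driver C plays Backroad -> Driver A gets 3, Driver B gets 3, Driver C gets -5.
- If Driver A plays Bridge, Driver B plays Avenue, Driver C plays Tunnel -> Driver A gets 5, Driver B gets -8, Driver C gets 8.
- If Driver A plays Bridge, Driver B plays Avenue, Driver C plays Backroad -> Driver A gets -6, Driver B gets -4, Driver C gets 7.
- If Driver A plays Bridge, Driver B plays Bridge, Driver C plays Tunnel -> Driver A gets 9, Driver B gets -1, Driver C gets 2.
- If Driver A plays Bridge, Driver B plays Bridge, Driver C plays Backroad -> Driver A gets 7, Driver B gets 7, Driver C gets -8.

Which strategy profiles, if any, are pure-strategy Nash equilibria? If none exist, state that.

No pure-strategy Nash equilibrium.

Mark each player's best response to every combination of opponents' strategies; a profile where every player is best-responding is a pure Nash equilibrium.
Driver A against (Highway, Tunnel): payoffs -5, -6 → best response Avenue.
Driver A against (Highway, Backroad): payoffs -9, 3 → best response Bridge.
Driver A against (Avenue, Tunnel): payoffs 3, 5 → best response Bridge.
Driver A against (Avenue, Backroad): payoffs -9, -6 → best response Bridge.
Driver A against (Bridge, Tunnel): payoffs 6, 9 → best response Bridge.
Driver A against (Bridge, Backroad): payoffs -3, 7 → best response Bridge.
Driver B against (Avenue, Tunnel): payoffs -5, 1, -1 → best response Avenue.
Driver B against (Avenue, Backroad): payoffs 2, 3, -7 → best response Avenue.
Driver B against (Bridge, Tunnel): payoffs 5, -8, -1 → best response Highway.
Driver B against (Bridge, Backroad): payoffs 3, -4, 7 → best response Bridge.
Driver C against (Avenue, Highway): payoffs 7, -9 → best response Tunnel.
Driver C against (Avenue, Avenue): payoffs 5, 1 → best response Tunnel.
Driver C against (Avenue, Bridge): payoffs 2, -4 → best response Tunnel.
Driver C against (Bridge, Highway): payoffs -4, -5 → best response Tunnel.
Driver C against (Bridge, Avenue): payoffs 8, 7 → best response Tunnel.
Driver C against (Bridge, Bridge): payoffs 2, -8 → best response Tunnel.
No profile is a mutual best response for all players.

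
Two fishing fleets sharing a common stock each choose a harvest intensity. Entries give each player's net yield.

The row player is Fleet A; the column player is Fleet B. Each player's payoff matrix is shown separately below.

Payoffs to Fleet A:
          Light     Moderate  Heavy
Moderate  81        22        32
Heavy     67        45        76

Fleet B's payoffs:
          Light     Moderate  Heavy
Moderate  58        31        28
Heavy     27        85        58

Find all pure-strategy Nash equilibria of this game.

(Moderate, Light): Fleet A gets 81, best alternative 67; Fleet B gets 58, best alternative 31. No profitable deviation — NE.
(Moderate, Moderate): Fleet A can switch to Heavy (22 → 45). Not NE.
(Moderate, Heavy): Fleet A can switch to Heavy (32 → 76). Not NE.
(Heavy, Light): Fleet A can switch to Moderate (67 → 81). Not NE.
(Heavy, Moderate): Fleet A gets 45, best alternative 22; Fleet B gets 85, best alternative 58. No profitable deviation — NE.
(Heavy, Heavy): Fleet B can switch to Moderate (58 → 85). Not NE.

(Moderate, Light) and (Heavy, Moderate)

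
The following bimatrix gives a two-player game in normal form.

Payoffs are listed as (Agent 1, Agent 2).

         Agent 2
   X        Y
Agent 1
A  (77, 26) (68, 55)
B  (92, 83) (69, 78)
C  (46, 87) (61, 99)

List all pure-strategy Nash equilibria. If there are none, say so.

(A, X): Agent 1 can switch to B (77 → 92). Not NE.
(A, Y): Agent 1 can switch to B (68 → 69). Not NE.
(B, X): Agent 1 gets 92, best alternative 77; Agent 2 gets 83, best alternative 78. No profitable deviation — NE.
(B, Y): Agent 2 can switch to X (78 → 83). Not NE.
(C, X): Agent 1 can switch to A (46 → 77). Not NE.
(C, Y): Agent 1 can switch to A (61 → 68). Not NE.

The unique pure-strategy Nash equilibrium is (B, X).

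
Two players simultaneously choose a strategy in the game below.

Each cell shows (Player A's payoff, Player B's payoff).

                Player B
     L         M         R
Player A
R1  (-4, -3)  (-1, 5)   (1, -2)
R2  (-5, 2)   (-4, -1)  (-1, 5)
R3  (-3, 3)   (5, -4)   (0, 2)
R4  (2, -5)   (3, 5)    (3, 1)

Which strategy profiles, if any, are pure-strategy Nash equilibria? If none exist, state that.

For each strategy profile, look for a profitable unilateral deviation.
(R1, L): Player A can switch to R3 (-4 → -3). Not NE.
(R1, M): Player A can switch to R3 (-1 → 5). Not NE.
(R1, R): Player A can switch to R4 (1 → 3). Not NE.
(R2, L): Player A can switch to R1 (-5 → -4). Not NE.
(R2, M): Player A can switch to R1 (-4 → -1). Not NE.
(R2, R): Player A can switch to R1 (-1 → 1). Not NE.
(R3, L): Player A can switch to R4 (-3 → 2). Not NE.
(R3, M): Player B can switch to L (-4 → 3). Not NE.
(The remaining 4 profiles each have a profitable deviation by the same check.)

There is no pure-strategy Nash equilibrium.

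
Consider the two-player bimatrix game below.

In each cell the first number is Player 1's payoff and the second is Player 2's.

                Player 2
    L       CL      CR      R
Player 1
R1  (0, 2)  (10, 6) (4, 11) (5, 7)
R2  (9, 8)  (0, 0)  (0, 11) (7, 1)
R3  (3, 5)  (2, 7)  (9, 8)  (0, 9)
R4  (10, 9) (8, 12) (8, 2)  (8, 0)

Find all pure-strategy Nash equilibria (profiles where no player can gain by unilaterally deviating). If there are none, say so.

Player 1 against L: payoffs 0, 9, 3, 10 → best response R4.
Player 1 against CL: payoffs 10, 0, 2, 8 → best response R1.
Player 1 against CR: payoffs 4, 0, 9, 8 → best response R3.
Player 1 against R: payoffs 5, 7, 0, 8 → best response R4.
Player 2 against R1: payoffs 2, 6, 11, 7 → best response CR.
Player 2 against R2: payoffs 8, 0, 11, 1 → best response CR.
Player 2 against R3: payoffs 5, 7, 8, 9 → best response R.
Player 2 against R4: payoffs 9, 12, 2, 0 → best response CL.
No profile is a mutual best response for all players.

There is no pure-strategy Nash equilibrium.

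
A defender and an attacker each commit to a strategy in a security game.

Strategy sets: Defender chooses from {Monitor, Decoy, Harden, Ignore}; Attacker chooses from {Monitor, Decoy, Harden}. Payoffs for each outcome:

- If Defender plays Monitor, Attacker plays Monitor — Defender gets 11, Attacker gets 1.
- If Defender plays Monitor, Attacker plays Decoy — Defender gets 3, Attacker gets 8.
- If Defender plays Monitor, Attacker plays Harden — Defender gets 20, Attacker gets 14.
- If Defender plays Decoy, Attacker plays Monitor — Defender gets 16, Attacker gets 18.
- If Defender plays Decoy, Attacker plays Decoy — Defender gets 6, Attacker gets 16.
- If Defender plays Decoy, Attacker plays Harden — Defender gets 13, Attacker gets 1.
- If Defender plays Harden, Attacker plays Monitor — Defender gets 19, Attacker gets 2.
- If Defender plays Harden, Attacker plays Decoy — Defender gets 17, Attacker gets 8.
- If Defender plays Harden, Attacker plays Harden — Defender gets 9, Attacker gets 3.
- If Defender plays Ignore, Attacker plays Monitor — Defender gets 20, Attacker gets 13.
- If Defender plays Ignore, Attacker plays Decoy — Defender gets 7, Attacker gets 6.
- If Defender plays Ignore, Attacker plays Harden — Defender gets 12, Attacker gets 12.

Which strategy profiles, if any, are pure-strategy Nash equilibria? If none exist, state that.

(Monitor, Harden) and (Harden, Decoy) and (Ignore, Monitor)

For each strategy profile, look for a profitable unilateral deviation.
(Monitor, Monitor): Defender can switch to Decoy (11 → 16). Not NE.
(Monitor, Decoy): Defender can switch to Decoy (3 → 6). Not NE.
(Monitor, Harden): Defender gets 20, best alternative 13; Attacker gets 14, best alternative 8. No profitable deviation — NE.
(Decoy, Monitor): Defender can switch to Harden (16 → 19). Not NE.
(Decoy, Decoy): Defender can switch to Harden (6 → 17). Not NE.
(Decoy, Harden): Defender can switch to Monitor (13 → 20). Not NE.
(Harden, Monitor): Defender can switch to Ignore (19 → 20). Not NE.
(Harden, Decoy): Defender gets 17, best alternative 7; Attacker gets 8, best alternative 3. No profitable deviation — NE.
(Ignore, Monitor): Defender gets 20, best alternative 19; Attacker gets 13, best alternative 12. No profitable deviation — NE.
(The remaining 3 profiles each have a profitable deviation by the same check.)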